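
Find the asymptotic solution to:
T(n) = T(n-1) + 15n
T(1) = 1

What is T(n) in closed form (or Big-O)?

Unrolling: T(n) = 1 + 15*(2 + 3 + ... + n) = 1 + 15*(n(n+1)/2 - 1) = O(n^2).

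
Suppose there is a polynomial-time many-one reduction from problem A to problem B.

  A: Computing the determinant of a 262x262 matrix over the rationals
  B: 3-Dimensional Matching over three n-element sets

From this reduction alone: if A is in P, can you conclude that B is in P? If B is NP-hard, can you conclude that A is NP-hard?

A poly-time reduction A <=_p B transfers tractability DOWN (B easy => A easy) and hardness UP (A hard => B hard), not the reverse.
From A in P, the reduction alone does NOT give B in P: any problem in P trivially reduces to SAT, yet SAT is not known to be in P.
From B NP-hard, the reduction alone does NOT give A NP-hard: again, easy problems reduce to hard ones.
(Here in fact A is P and B is NP-complete.)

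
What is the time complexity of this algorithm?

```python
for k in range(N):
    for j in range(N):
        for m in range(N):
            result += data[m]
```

Time complexity: O(n^3).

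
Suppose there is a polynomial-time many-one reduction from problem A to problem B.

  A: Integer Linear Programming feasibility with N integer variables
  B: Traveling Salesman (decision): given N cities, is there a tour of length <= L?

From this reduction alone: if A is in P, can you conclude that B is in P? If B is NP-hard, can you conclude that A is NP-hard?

A poly-time reduction A <=_p B transfers tractability DOWN (B easy => A easy) and hardness UP (A hard => B hard), not the reverse.
From A in P, the reduction alone does NOT give B in P: any problem in P trivially reduces to SAT, yet SAT is not known to be in P.
From B NP-hard, the reduction alone does NOT give A NP-hard: again, easy problems reduce to hard ones.
(Here in fact A is NP-complete and B is NP-complete.)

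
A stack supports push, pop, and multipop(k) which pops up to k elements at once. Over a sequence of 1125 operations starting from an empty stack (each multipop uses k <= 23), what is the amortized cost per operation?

Each element is pushed exactly once and popped at most once (whether by pop or as part of a multipop). So the total number of individual pops over the whole sequence is at most the number of pushes, which is at most 1125. Total work <= 2 * 1125, hence O(1) amortized per operation.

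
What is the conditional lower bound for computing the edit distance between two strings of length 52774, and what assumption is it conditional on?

Under SETH (the Strong Exponential Time Hypothesis), edit distance on length-52774 strings cannot be computed in O(n^(2-epsilon)) time for any epsilon > 0 (Backurs-Indyk). The reduction is from CNF-SAT via the orthogonal vectors problem.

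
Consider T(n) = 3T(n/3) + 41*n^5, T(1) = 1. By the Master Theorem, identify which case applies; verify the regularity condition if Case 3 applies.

a=3, b=3, f(n)=41*n^5.
log_3(3) = 1 < 5.
f(n) = Omega(n^(1+epsilon)) for some epsilon > 0, so Case 3 is the candidate.
Regularity: a*f(n/b) = 3*41*(n/3)^5 = (3/243)*41*n^5 <= c*f(n) with c = 3/243 < 1. Satisfied.
Case 3: T(n) = Theta(n^5).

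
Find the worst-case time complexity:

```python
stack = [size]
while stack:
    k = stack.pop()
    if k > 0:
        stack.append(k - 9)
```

Time complexity: O(n).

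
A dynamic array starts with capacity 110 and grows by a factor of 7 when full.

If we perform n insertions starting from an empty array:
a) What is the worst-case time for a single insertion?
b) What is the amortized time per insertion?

(a) Worst-case single insertion: O(n) -- when the array is full at capacity c, the resize copies all c elements, and c can be Theta(n).
(b) Resizes happen at sizes 110, 770, 5390, ... Total copy cost for n insertions: 110 + 770 + ... = O(n) (geometric series with ratio 1/7). Amortized cost per insertion: O(n)/n = O(1).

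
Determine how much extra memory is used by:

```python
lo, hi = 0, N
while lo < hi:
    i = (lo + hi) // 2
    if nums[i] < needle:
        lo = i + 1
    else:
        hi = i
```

Space complexity: O(1).
Only a constant amount of auxiliary storage is used; nothing grows with n.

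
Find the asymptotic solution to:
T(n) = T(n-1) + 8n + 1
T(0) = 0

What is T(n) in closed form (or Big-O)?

Dominant term in sum is 8*sum(i, i=1..n) = 8*n*(n+1)/2 = O(n^2).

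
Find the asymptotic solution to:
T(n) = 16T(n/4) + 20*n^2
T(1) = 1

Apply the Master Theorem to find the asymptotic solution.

a=16, b=4, f(n)=20*n^2. log_4(16) = 2. Case 2: T(n) = O(n^2 log n).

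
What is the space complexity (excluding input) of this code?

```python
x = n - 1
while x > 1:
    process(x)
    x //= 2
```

Space complexity: O(1).
Only a constant amount of auxiliary storage is used; nothing grows with n.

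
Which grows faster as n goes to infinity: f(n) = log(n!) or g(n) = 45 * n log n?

f(n) = log(n!) and g(n) = 45 * n log n are Theta of each other: Stirling: log(n!) = n log n - n + O(log n) = Theta(n log n); the constant 45 doesn't change the Theta class.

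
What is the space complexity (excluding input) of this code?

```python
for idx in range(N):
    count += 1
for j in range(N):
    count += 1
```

Space complexity: O(1).
Only a constant amount of auxiliary storage is used; nothing grows with n.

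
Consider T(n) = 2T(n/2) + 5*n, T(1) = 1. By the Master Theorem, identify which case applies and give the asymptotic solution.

a=2, b=2, f(n)=5*n.
log_2(2) = 1, so n^(log_b(a)) = n.
f(n) = Theta(n), so Case 2 applies.
T(n) = Theta(n log n).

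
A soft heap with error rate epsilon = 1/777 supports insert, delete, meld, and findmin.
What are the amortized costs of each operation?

Soft heaps (Chazelle) allow up to an epsilon = 1/777 fraction of elements to have corrupted (raised) keys. Insert is O(log(1/epsilon)) = O(log 777) amortized -- the structure maintains heap-ordered binary trees of rank bounded by O(log(1/epsilon)). Meld concatenates root lists: O(1) amortized. Delete and findmin are O(1) amortized.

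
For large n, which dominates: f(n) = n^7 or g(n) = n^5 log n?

f(n) = n^7 grows faster: n^7 / (n^5 log n) = n^2/log n -> infinity.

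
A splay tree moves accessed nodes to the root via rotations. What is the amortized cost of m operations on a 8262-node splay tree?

Using a potential function Phi = sum of log(size of subtree) for each node, each splay operation has amortized cost O(log n) where n = 8262. Bad individual operations (O(n)) are offset by decreased potential.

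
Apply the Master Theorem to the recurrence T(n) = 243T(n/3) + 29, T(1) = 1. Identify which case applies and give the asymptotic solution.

a=243, b=3, f(n)=29.
log_3(243) = 5 > 0.
Since f(n) = O(n^0) is polynomially smaller than n^5, Case 1 applies.
T(n) = Theta(n^5).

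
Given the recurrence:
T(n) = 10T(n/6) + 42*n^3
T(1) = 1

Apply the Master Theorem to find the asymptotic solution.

a=10, b=6, f(n)=42*n^3. log_6(10) = 1.285 < 3. Case 3: T(n) = O(n^3).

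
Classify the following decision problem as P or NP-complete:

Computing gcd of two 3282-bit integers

This problem is in P: the Euclidean algorithm runs in polynomial time in the bit-length.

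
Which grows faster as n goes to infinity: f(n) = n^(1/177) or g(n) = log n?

f(n) = n^(1/177) grows faster: any positive power of n dominates log n.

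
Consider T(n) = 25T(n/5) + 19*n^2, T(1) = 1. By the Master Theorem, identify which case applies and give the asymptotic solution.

a=25, b=5, f(n)=19*n^2.
log_5(25) = 2, so n^(log_b(a)) = n^2.
f(n) = Theta(n^2), so Case 2 applies.
T(n) = Theta(n^2 log n).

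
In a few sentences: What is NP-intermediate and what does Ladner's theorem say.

NP-intermediate problems are in NP but neither in P nor NP-complete (assuming P != NP). Ladner's theorem proves such problems exist if P != NP. Graph isomorphism and integer factoring are candidate NP-intermediate problems -- no polynomial algorithm is known, but no NP-completeness proof exists either.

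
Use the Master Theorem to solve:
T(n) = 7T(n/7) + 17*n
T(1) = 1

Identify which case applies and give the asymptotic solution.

a=7, b=7, f(n)=17*n.
log_7(7) = 1, so n^(log_b(a)) = n.
f(n) = Theta(n), so Case 2 applies.
T(n) = Theta(n log n).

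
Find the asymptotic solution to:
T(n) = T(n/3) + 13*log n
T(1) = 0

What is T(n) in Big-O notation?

Each of the log_3(n) levels adds O(log n). T(n) = O(log^2 n).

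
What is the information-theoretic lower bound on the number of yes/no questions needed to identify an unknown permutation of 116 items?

There are 116! = 33931086844518982011982560935885732032396635556994207701963662088123265314176330336254535971207181169698868584991941607780111073928236261199604691797570505851011072000000000000000000000000000 permutations. Each yes/no question gives at most 1 bit, so at least ceil(log_2(33931086844518982011982560935885732032396635556994207701963662088123265314176330336254535971207181169698868584991941607780111073928236261199604691797570505851011072000000000000000000000000000)) = 633 questions are needed.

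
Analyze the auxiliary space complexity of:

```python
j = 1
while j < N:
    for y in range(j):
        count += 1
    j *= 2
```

Space complexity: O(1).
Only a constant amount of auxiliary storage is used; nothing grows with n.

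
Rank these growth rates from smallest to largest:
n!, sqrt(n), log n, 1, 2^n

Ordered by growth rate: 1 < log n < sqrt(n) < 2^n < n!.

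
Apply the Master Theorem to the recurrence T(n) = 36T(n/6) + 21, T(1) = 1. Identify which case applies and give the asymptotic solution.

a=36, b=6, f(n)=21.
log_6(36) = 2 > 0.
Since f(n) = O(n^0) is polynomially smaller than n^2, Case 1 applies.
T(n) = Theta(n^2).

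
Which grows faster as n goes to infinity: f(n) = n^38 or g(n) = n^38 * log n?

g(n) = n^38 * log n grows faster: extra log n factor -> infinity.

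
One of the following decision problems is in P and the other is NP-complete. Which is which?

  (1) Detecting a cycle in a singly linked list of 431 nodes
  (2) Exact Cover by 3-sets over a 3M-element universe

(1) is P: Floyd's tortoise-and-hare runs in O(n) time, O(1) space.
(2) is NP-complete: one of Karp's 21 NP-complete problems.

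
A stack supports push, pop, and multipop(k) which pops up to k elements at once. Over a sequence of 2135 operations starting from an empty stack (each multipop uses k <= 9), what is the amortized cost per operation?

Each element is pushed exactly once and popped at most once (whether by pop or as part of a multipop). So the total number of individual pops over the whole sequence is at most the number of pushes, which is at most 2135. Total work <= 2 * 2135, hence O(1) amortized per operation.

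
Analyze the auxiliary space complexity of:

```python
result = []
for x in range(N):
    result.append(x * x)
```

Space complexity: O(n).
Auxiliary storage grows linearly with the input size n in the worst case.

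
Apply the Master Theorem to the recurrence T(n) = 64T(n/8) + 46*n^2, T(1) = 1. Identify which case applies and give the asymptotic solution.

a=64, b=8, f(n)=46*n^2.
log_8(64) = 2, so n^(log_b(a)) = n^2.
f(n) = Theta(n^2), so Case 2 applies.
T(n) = Theta(n^2 log n).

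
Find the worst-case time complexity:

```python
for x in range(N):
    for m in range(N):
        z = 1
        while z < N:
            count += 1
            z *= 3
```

Time complexity: O(n^2 log n).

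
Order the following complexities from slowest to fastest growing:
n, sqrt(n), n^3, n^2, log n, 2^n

Ordered by growth rate: log n < sqrt(n) < n < n^2 < n^3 < 2^n.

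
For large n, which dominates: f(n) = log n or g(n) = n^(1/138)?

g(n) = n^(1/138) grows faster: any positive power of n dominates log n.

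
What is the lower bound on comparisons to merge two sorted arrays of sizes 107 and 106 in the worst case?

Adversary: with |107 - 106| <= 1 the inputs can be fully interleaved so that every adjacent pair in the merged output comes from different arrays. Then each of the 212 adjacent pairs must be directly compared, or the algorithm cannot determine their relative order. Standard merge meets this bound.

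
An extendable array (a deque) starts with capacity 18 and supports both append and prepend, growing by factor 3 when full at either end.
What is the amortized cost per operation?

Growth at either end copies all elements; capacities form a geometric sequence with ratio 3, so total copy cost over n operations is O(n) (two geometric series). Amortized O(1).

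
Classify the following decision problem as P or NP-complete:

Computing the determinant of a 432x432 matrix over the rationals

This problem is in P: Gaussian elimination runs in O(n^3).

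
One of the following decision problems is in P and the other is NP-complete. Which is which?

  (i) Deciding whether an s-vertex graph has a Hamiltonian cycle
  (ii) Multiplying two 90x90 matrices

(i) is NP-complete: one of Karp's 21 NP-complete problems.
(ii) is P: the schoolbook algorithm runs in O(n^3).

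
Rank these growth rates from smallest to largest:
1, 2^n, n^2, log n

Ordered by growth rate: 1 < log n < n^2 < 2^n.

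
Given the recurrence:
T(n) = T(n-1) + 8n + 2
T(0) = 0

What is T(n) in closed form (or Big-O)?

Dominant term in sum is 8*sum(i, i=1..n) = 8*n*(n+1)/2 = O(n^2).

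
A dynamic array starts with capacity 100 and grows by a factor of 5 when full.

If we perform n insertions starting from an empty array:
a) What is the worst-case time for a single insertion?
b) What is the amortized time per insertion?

(a) Worst-case single insertion: O(n) -- when the array is full at capacity c, the resize copies all c elements, and c can be Theta(n).
(b) Resizes happen at sizes 100, 500, 2500, ... Total copy cost for n insertions: 100 + 500 + ... = O(n) (geometric series with ratio 1/5). Amortized cost per insertion: O(n)/n = O(1).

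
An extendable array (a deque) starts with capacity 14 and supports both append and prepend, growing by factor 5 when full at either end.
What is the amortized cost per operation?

Growth at either end copies all elements; capacities form a geometric sequence with ratio 5, so total copy cost over n operations is O(n) (two geometric series). Amortized O(1).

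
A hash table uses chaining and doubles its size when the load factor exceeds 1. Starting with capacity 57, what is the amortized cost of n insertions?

Rehashing occurs when load exceeds 1. Total rehash cost is geometric series summing to O(n). Each insertion itself is O(1). Amortized: O(1).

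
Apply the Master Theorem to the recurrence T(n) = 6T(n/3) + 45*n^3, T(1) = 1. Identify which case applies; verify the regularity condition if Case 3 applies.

a=6, b=3, f(n)=45*n^3.
log_3(6) = 1.631 < 3.
f(n) = Omega(n^(1.631+epsilon)) for some epsilon > 0, so Case 3 is the candidate.
Regularity: a*f(n/b) = 6*45*(n/3)^3 = (6/27)*45*n^3 <= c*f(n) with c = 6/27 < 1. Satisfied.
Case 3: T(n) = Theta(n^3).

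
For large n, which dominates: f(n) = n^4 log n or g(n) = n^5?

g(n) = n^5 grows faster: n^5 / (n^4 log n) = n/log n -> infinity.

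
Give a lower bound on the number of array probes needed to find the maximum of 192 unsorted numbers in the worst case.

Adversary: any unprobed cell could hold a value larger than everything seen so far. If fewer than 192 cells are probed, the adversary places the max in an unprobed cell. So all 192 cells must be examined; together with 192-1 comparisons this is tight.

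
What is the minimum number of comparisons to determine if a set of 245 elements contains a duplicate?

Determining if 245 elements are all distinct requires Omega(n log n) comparisons in the comparison model. This follows from the element distinctness lower bound.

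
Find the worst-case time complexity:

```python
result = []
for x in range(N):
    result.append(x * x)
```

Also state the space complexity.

Time complexity: O(n).
Space complexity: O(n).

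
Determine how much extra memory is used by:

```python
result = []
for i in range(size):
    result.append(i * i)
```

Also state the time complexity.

Space complexity: O(n).
Auxiliary storage grows linearly with the input size n in the worst case.
Time complexity: O(n).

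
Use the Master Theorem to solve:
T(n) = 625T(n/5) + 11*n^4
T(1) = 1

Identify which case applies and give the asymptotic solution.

a=625, b=5, f(n)=11*n^4.
log_5(625) = 4, so n^(log_b(a)) = n^4.
f(n) = Theta(n^4), so Case 2 applies.
T(n) = Theta(n^4 log n).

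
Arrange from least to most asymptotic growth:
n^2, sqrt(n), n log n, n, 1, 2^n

Ordered by growth rate: 1 < sqrt(n) < n < n log n < n^2 < 2^n.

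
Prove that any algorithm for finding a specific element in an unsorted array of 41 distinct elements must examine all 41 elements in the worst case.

Adversary argument: if the algorithm examines fewer than 41 elements, the adversary places the target in an unexamined position. The algorithm cannot distinguish 'not present' from 'in unexamined position'.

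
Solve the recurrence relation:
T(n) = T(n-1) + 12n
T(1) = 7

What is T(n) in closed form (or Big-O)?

Unrolling: T(n) = 7 + 12*(2 + 3 + ... + n) = 7 + 12*(n(n+1)/2 - 1) = O(n^2).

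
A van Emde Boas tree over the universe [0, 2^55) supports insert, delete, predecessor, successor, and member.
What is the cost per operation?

vEB recursively partitions [0, 36028797018963968) into sqrt(u) clusters of size sqrt(u). Each operation recurses into either one cluster or the summary, never both: T(u) = T(sqrt(u)) + O(1) => T(u) = O(log log u) = O(log 55). This is worst-case, not just amortized.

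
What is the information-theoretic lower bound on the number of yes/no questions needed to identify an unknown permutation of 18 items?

There are 18! = 6402373705728000 permutations. Each yes/no question gives at most 1 bit, so at least ceil(log_2(6402373705728000)) = 53 questions are needed.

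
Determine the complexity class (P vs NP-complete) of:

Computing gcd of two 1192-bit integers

This problem is in P: the Euclidean algorithm runs in polynomial time in the bit-length.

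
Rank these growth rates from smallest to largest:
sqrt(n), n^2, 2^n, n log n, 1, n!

Ordered by growth rate: 1 < sqrt(n) < n log n < n^2 < 2^n < n!.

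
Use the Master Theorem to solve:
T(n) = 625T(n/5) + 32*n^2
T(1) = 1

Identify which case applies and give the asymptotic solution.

a=625, b=5, f(n)=32*n^2.
log_5(625) = 4 > 2.
Since f(n) = O(n^2) is polynomially smaller than n^4, Case 1 applies.
T(n) = Theta(n^4).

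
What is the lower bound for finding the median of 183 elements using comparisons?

To find the median of 183 elements, every element must be compared at least once, so the lower bound is Omega(n). The BFPRT algorithm achieves O(n), making this tight.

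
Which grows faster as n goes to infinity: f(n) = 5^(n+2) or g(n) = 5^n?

f(n) = 5^(n+2) and g(n) = 5^n are Theta of each other: 5^(n+2) = 5^2 * 5^n = Theta(5^n).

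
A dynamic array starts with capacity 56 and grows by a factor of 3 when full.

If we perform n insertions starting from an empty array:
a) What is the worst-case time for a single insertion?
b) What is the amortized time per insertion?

(a) Worst-case single insertion: O(n) -- when the array is full at capacity c, the resize copies all c elements, and c can be Theta(n).
(b) Resizes happen at sizes 56, 168, 504, ... Total copy cost for n insertions: 56 + 168 + ... = O(n) (geometric series with ratio 1/3). Amortized cost per insertion: O(n)/n = O(1).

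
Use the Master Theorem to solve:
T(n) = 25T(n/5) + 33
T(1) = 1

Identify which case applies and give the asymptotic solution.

a=25, b=5, f(n)=33.
log_5(25) = 2 > 0.
Since f(n) = O(n^0) is polynomially smaller than n^2, Case 1 applies.
T(n) = Theta(n^2).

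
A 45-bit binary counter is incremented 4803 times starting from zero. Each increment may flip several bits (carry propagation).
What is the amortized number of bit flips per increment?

Bit i flips on every 2^i-th increment, so over 4803 increments bit i flips floor(4803/2^i) times. Summing over i: total flips < 2 * 4803. Amortized: < 2 = O(1) per increment.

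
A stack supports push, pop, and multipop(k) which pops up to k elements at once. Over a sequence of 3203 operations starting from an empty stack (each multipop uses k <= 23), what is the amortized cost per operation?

Each element is pushed exactly once and popped at most once (whether by pop or as part of a multipop). So the total number of individual pops over the whole sequence is at most the number of pushes, which is at most 3203. Total work <= 2 * 3203, hence O(1) amortized per operation.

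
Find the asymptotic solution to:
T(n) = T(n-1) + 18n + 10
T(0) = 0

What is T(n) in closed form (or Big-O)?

Dominant term in sum is 18*sum(i, i=1..n) = 18*n*(n+1)/2 = O(n^2).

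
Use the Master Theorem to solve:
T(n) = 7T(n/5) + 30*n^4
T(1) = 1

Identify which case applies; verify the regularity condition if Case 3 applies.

a=7, b=5, f(n)=30*n^4.
log_5(7) = 1.209 < 4.
f(n) = Omega(n^(1.209+epsilon)) for some epsilon > 0, so Case 3 is the candidate.
Regularity: a*f(n/b) = 7*30*(n/5)^4 = (7/625)*30*n^4 <= c*f(n) with c = 7/625 < 1. Satisfied.
Case 3: T(n) = Theta(n^4).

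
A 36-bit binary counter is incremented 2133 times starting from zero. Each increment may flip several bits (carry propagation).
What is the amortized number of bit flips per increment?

Bit i flips on every 2^i-th increment, so over 2133 increments bit i flips floor(2133/2^i) times. Summing over i: total flips < 2 * 2133. Amortized: < 2 = O(1) per increment.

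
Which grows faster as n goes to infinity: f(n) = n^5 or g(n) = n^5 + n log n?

f(n) = n^5 and g(n) = n^5 + n log n are Theta of each other: the lower-order n log n term is o(n^5); both are Theta(n^5).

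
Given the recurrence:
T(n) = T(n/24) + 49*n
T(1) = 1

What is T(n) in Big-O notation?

Geometric series: 49*n*(1 + 1/24 + 1/24^2 + ...) = O(n). T(n) = O(n).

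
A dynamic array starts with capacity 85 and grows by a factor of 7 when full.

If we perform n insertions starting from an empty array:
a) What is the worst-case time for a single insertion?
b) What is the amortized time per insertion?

(a) Worst-case single insertion: O(n) -- when the array is full at capacity c, the resize copies all c elements, and c can be Theta(n).
(b) Resizes happen at sizes 85, 595, 4165, ... Total copy cost for n insertions: 85 + 595 + ... = O(n) (geometric series with ratio 1/7). Amortized cost per insertion: O(n)/n = O(1).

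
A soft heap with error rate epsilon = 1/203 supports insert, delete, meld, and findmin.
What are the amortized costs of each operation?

Soft heaps (Chazelle) allow up to an epsilon = 1/203 fraction of elements to have corrupted (raised) keys. Insert is O(log(1/epsilon)) = O(log 203) amortized -- the structure maintains heap-ordered binary trees of rank bounded by O(log(1/epsilon)). Meld concatenates root lists: O(1) amortized. Delete and findmin are O(1) amortized.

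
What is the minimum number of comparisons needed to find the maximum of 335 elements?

Finding the maximum requires 334 comparisons. Each comparison eliminates exactly one candidate. With 335 candidates, we need 334 eliminations.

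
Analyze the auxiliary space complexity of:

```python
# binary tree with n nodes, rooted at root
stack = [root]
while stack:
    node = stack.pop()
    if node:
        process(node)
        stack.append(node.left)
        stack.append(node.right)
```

Space complexity: O(n).
Auxiliary storage grows linearly with the input size n in the worst case.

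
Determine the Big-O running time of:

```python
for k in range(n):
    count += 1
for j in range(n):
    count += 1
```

Time complexity: O(n).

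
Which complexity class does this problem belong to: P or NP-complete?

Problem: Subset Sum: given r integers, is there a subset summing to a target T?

This problem is NP-complete: one of Karp's 21 NP-complete problems.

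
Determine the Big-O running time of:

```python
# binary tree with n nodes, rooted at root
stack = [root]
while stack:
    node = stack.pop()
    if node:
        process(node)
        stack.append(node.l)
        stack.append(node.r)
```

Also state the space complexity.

Time complexity: O(n).
Space complexity: O(n).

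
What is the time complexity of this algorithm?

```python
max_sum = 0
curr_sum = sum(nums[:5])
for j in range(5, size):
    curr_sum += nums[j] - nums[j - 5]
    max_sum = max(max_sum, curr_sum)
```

Time complexity: O(n).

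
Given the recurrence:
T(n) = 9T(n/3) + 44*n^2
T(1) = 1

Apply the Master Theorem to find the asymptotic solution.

a=9, b=3, f(n)=44*n^2. log_3(9) = 2. Case 2: T(n) = O(n^2 log n).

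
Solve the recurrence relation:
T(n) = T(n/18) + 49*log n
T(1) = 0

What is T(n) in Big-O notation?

Each of the log_18(n) levels adds O(log n). T(n) = O(log^2 n).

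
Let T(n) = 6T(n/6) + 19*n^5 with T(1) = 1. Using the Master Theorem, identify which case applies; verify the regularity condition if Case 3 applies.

a=6, b=6, f(n)=19*n^5.
log_6(6) = 1 < 5.
f(n) = Omega(n^(1+epsilon)) for some epsilon > 0, so Case 3 is the candidate.
Regularity: a*f(n/b) = 6*19*(n/6)^5 = (6/7776)*19*n^5 <= c*f(n) with c = 6/7776 < 1. Satisfied.
Case 3: T(n) = Theta(n^5).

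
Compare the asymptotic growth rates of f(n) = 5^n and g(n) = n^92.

f(n) = 5^n grows faster: any exponential with base > 1 dominates every polynomial.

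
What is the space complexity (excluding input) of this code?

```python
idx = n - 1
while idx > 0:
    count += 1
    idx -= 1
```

Space complexity: O(1).
Only a constant amount of auxiliary storage is used; nothing grows with n.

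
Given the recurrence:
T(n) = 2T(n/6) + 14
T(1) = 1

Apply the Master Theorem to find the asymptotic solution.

a=2, b=6, f(n)=14. log_6(2) = 0.3869. Case 1 of Master Theorem: T(n) = O(n^0.3869).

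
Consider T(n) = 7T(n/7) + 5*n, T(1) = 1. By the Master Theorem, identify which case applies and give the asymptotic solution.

a=7, b=7, f(n)=5*n.
log_7(7) = 1, so n^(log_b(a)) = n.
f(n) = Theta(n), so Case 2 applies.
T(n) = Theta(n log n).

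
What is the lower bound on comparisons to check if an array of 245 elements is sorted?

To verify 245 elements are sorted, we must compare each consecutive pair. Skipping any pair allows an adversary to swap them. Therefore 244 comparisons are necessary and sufficient.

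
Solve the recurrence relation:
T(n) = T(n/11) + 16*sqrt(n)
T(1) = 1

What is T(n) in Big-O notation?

Each level contributes sqrt(n/11^k). Geometric series with ratio 1/sqrt(11) < 1 sums to O(sqrt(n)).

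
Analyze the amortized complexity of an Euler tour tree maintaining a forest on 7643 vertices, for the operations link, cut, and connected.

An Euler tour tree stores each tree's Euler tour as a balanced BST keyed by tour position. On 7643 vertices: link concatenates two tours via O(1) splits/joins of size <= 2*7643 (O(log n)); cut splits the tour at the two occurrences of the edge (O(log n)); connected compares BST roots (O(log n) to find the root). All O(log n) amortized.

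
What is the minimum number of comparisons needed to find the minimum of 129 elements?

Finding the minimum requires 128 comparisons, identical reasoning to finding the maximum. Each comparison eliminates one candidate.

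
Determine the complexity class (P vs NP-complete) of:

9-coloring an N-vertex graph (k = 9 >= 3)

This problem is NP-complete: graph k-coloring for k>=3 is NP-complete by reduction from 3-SAT.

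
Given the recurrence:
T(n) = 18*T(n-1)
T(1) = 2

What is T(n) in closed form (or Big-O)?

Each step multiplies by 18. T(n) = T(1)*18^(n-1) = 2*18^(n-1).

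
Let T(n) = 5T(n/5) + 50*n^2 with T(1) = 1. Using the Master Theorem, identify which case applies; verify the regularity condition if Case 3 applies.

a=5, b=5, f(n)=50*n^2.
log_5(5) = 1 < 2.
f(n) = Omega(n^(1+epsilon)) for some epsilon > 0, so Case 3 is the candidate.
Regularity: a*f(n/b) = 5*50*(n/5)^2 = (5/25)*50*n^2 <= c*f(n) with c = 5/25 < 1. Satisfied.
Case 3: T(n) = Theta(n^2).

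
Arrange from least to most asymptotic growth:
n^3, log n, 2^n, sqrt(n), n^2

Ordered by growth rate: log n < sqrt(n) < n^2 < n^3 < 2^n.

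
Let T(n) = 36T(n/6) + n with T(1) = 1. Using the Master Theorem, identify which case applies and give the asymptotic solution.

a=36, b=6, f(n)=n.
log_6(36) = 2 > 1.
Since f(n) = O(n^1) is polynomially smaller than n^2, Case 1 applies.
T(n) = Theta(n^2).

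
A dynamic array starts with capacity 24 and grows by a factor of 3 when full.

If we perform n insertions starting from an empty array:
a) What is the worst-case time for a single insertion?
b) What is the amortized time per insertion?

(a) Worst-case single insertion: O(n) -- when the array is full at capacity c, the resize copies all c elements, and c can be Theta(n).
(b) Resizes happen at sizes 24, 72, 216, ... Total copy cost for n insertions: 24 + 72 + ... = O(n) (geometric series with ratio 1/3). Amortized cost per insertion: O(n)/n = O(1).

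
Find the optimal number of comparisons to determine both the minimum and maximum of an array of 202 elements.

Naive approach: 402 comparisons (201 for max + 201 for min).
Optimal: Compare elements in pairs first (floor(n/2) = 101 comparisons), then find max among winners and min among losers (100 comparisons each).
Total: ceil(3n/2) - 2 = 301 comparisons. An adversary argument shows this is also a lower bound.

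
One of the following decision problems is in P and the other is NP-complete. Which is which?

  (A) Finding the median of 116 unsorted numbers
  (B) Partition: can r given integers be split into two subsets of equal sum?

(A) is P: linear-time selection (median-of-medians) runs in O(n).
(B) is NP-complete: Subset Sum reduces to it (one of Karp's 21 NP-complete problems).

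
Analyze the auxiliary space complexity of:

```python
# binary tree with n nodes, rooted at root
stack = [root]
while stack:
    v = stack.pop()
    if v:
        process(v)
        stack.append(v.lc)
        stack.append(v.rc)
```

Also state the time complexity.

Space complexity: O(n).
Auxiliary storage grows linearly with the input size n in the worst case.
Time complexity: O(n).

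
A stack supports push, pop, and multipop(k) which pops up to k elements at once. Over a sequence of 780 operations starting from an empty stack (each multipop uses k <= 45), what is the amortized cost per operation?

Each element is pushed exactly once and popped at most once (whether by pop or as part of a multipop). So the total number of individual pops over the whole sequence is at most the number of pushes, which is at most 780. Total work <= 2 * 780, hence O(1) amortized per operation.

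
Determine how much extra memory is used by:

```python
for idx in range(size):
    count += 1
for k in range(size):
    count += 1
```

Space complexity: O(1).
Only a constant amount of auxiliary storage is used; nothing grows with n.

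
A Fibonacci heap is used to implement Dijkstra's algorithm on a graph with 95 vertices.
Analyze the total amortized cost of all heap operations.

Dijkstra performs 95 insert, 95 extract-min, and at most E decrease-key operations. With Fibonacci heap: insert O(1) amortized, extract-min O(log n) amortized, decrease-key O(1) amortized. Total with n = 95: O(n * 1 + n * log n + E * 1) = O(n log n + E).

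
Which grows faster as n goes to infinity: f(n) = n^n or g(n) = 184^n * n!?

g(n) = 184^n * n! grows faster: by Stirling n! ~ sqrt(2 pi n)(n/e)^n, so 184^n n! / n^n ~ (184/e)^n sqrt(2 pi n) -> infinity since 184/e > 1.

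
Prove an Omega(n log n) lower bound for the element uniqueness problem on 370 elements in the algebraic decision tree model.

In the algebraic decision tree model, element uniqueness on 370 elements is equivalent to determining which cell of an arrangement of C(370,2) = 68265 hyperplanes x_i = x_j contains the input point. Ben-Or's theorem shows this requires Omega(n log n).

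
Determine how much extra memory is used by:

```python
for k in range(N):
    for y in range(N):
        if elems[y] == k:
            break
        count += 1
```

Space complexity: O(1).
Only a constant amount of auxiliary storage is used; nothing grows with n.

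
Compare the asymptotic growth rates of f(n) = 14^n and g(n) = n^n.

g(n) = n^n grows faster: n^n / 14^n = (n/14)^n -> infinity once n > 14.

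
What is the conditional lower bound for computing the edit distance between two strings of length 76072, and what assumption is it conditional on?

Under SETH (the Strong Exponential Time Hypothesis), edit distance on length-76072 strings cannot be computed in O(n^(2-epsilon)) time for any epsilon > 0 (Backurs-Indyk). The reduction is from CNF-SAT via the orthogonal vectors problem.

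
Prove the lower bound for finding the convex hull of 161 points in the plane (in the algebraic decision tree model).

Reduction from sorting: given 161 numbers x_1,...,x_{161}, map x_i to the point (x_i, x_i^2) on the parabola y = x^2. All points are on the convex hull, and walking the hull gives them in sorted x-order. Since sorting requires Omega(n log n), so does planar convex hull.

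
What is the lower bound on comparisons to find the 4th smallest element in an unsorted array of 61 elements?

Finding the 4th smallest of 61 elements requires Omega(n) comparisons. Every element must participate in at least one comparison; otherwise it could be the 4th smallest.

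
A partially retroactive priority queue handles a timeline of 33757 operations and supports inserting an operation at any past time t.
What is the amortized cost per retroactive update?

Partially retroactive priority queues (Demaine-Iacono-Langerman) allow updates at past times with queries only at the present. With a balanced BST over the m = 33757 timeline events tracking bridges, each retroactive insert or delete is O(log m) amortized.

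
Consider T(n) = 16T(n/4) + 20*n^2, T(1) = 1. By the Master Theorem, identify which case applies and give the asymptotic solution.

a=16, b=4, f(n)=20*n^2.
log_4(16) = 2, so n^(log_b(a)) = n^2.
f(n) = Theta(n^2), so Case 2 applies.
T(n) = Theta(n^2 log n).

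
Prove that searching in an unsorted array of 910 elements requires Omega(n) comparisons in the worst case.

An adversary can always place the target in the last position checked. Until all 910 positions are examined, the target might be in any unchecked position. Therefore 910 comparisons are necessary.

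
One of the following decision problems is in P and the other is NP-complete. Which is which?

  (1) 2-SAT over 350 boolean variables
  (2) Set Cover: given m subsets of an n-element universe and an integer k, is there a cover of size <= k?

(1) is P: 2-SAT is solvable in linear time via implication-graph SCCs.
(2) is NP-complete: one of Karp's 21 NP-complete problems (with k part of the input).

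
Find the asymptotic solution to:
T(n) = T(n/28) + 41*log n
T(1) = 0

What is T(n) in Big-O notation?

Each of the log_28(n) levels adds O(log n). T(n) = O(log^2 n).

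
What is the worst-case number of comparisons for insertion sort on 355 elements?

Insertion sort on reverse-sorted input: 1 + 2 + ... + (355-1) = 62835 comparisons.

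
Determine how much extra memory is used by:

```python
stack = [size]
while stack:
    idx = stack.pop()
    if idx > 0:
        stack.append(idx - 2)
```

Space complexity: O(1).
Only a constant amount of auxiliary storage is used; nothing grows with n.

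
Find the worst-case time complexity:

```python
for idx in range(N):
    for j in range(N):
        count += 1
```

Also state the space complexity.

Time complexity: O(n^2).
Space complexity: O(1).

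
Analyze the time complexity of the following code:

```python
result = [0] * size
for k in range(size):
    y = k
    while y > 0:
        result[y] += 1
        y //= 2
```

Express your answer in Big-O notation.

Time complexity: O(n log n).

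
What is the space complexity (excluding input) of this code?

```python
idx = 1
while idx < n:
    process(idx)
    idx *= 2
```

Space complexity: O(1).
Only a constant amount of auxiliary storage is used; nothing grows with n.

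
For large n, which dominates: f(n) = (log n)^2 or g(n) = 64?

f(n) = (log n)^2 grows faster: any unbounded function dominates a constant.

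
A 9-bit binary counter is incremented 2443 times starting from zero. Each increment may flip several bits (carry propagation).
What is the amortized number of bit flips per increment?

Bit i flips on every 2^i-th increment, so over 2443 increments bit i flips floor(2443/2^i) times. Summing over i: total flips < 2 * 2443. Amortized: < 2 = O(1) per increment.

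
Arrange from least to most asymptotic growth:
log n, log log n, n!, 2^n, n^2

Ordered by growth rate: log log n < log n < n^2 < 2^n < n!.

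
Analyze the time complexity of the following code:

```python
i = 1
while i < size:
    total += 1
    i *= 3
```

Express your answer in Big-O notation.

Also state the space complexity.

Time complexity: O(log n).
Space complexity: O(1).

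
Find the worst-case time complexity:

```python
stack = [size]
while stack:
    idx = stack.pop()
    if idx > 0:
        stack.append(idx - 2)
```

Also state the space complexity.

Time complexity: O(n).
Space complexity: O(1).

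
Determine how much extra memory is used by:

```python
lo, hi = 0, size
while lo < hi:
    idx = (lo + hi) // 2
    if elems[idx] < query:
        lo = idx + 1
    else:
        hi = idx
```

Space complexity: O(1).
Only a constant amount of auxiliary storage is used; nothing grows with n.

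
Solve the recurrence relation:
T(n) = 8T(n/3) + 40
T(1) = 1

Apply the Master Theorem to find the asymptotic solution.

a=8, b=3, f(n)=40. log_3(8) = 1.893. Case 1 of Master Theorem: T(n) = O(n^1.893).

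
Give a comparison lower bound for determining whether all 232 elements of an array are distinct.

In the algebraic decision-tree model, the YES region for element distinctness on 232 elements has 232! connected components (one per ordering). Ben-Or's theorem then gives a lower bound of Omega(log(n!)) = Omega(n log n).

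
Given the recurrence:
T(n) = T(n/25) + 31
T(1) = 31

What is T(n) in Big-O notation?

Each step divides n by 25 and adds 31. After log_25(n) steps, T(n) = O(log n).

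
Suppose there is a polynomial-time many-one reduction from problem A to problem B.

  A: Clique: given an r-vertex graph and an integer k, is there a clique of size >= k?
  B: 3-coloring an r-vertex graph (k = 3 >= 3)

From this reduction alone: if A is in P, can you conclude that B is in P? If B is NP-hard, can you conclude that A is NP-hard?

A poly-time reduction A <=_p B transfers tractability DOWN (B easy => A easy) and hardness UP (A hard => B hard), not the reverse.
From A in P, the reduction alone does NOT give B in P: any problem in P trivially reduces to SAT, yet SAT is not known to be in P.
From B NP-hard, the reduction alone does NOT give A NP-hard: again, easy problems reduce to hard ones.
(Here in fact A is NP-complete and B is NP-complete.)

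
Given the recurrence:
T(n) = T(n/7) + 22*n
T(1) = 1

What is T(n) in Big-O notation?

Geometric series: 22*n*(1 + 1/7 + 1/7^2 + ...) = O(n). T(n) = O(n).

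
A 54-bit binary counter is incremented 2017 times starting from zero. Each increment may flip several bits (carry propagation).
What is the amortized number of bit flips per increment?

Bit i flips on every 2^i-th increment, so over 2017 increments bit i flips floor(2017/2^i) times. Summing over i: total flips < 2 * 2017. Amortized: < 2 = O(1) per increment.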